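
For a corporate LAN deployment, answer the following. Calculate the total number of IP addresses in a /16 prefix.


Given: CIDR prefix /16
Host bits = 32 - 16 = 16
Total addresses = 2^16 = 65536

65536


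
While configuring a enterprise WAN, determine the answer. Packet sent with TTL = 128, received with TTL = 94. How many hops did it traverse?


Given: initial TTL = 128, received TTL = 94
Hops = initial TTL - received TTL
Hops = 128 - 94 = 34

34


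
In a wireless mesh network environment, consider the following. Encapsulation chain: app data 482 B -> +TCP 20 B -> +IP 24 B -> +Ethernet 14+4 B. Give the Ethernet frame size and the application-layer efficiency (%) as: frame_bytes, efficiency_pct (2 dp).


TCP segment = 482 + 20 = 502 B
IP packet = 502 + 24 = 526 B
Ethernet frame = 526 + 14 + 4 = 544 B
Efficiency = app / frame = 482 / 544 = 0.886029 = 88.6029% -> 88.60% (2 dp)

544, 88.60


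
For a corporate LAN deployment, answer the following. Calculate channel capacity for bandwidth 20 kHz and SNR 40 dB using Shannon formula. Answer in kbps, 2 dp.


Given: B = 20 kHz, SNR = 40 dB
SNR linear = 10^(40/10) = 10000
1 + SNR = 10001
log2(10001) = 13.2878566418
C = 20 * 1000 * 13.2878566418 = 265757.1328 bps
C = 265.757133 kbps -> 265.76 kbps (2 dp)

265.76


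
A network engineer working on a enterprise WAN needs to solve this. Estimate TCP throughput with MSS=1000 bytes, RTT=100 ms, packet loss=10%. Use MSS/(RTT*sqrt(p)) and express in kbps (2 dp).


Given: MSS = 1000 bytes, RTT = 100 ms, loss = 10%
RTT in seconds = 100 / 1000 = 0.1
Loss rate = 10% = 0.1
sqrt(loss) = sqrt(0.1) = 0.316227766017
Throughput (bytes/s) = 1000 / (0.1 * 0.316227766017) = 31622.7766
Throughput (kbps) = 31622.7766 * 8 / 1000 = 252.982213 -> 252.98 kbps (2 dp)

252.98


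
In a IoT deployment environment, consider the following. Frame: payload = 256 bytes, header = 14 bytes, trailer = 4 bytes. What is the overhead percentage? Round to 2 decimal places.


Given: payload = 256 B, header = 14 B, trailer = 4 B
Overhead bytes = header + trailer = 14 + 4 = 18
Total frame = payload + overhead = 256 + 18 = 274
Overhead % = 18 / 274 * 100 = 6.5693% -> 6.57% (2 dp)

6.57


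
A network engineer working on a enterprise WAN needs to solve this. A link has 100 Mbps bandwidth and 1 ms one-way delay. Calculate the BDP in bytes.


Given: bandwidth = 100 Mbps, delay = 1 ms
BDP in bits = 100 * 10^6 * 1 / 1000
BDP in bits = 100000
BDP in bytes = 100000 / 8 = 12500

12500


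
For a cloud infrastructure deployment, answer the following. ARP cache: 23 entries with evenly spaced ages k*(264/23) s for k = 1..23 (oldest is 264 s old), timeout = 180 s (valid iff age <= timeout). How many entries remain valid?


Ages are k * 264/23 s for k = 1..23 (spacing = 11.4783 s).
Entry k is valid iff k * 264/23 <= 180 iff k <= 23 * 180 / 264 = 15.6818
n_valid = floor(15.6818) = 15
(n_stale = 23 - 15 = 8)

15


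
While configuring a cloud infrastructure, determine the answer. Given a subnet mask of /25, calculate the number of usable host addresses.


Given: subnet mask /25
Host bits = 32 - 25 = 7
Total addresses = 2^7 = 128
Usable hosts = 128 - 2 (network + broadcast) = 126

126


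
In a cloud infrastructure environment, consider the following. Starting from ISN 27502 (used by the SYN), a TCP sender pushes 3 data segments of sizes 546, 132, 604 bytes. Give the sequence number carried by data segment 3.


The SYN occupies sequence number ISN = 27502, so the first data byte is ISN + 1 = 27503.
SEQ of data segment i = (ISN + 1) + sum of payload sizes of segments 1..i-1.
Segment 1: SEQ = 27503, payload = 546 bytes
Segment 2: SEQ = 28049, payload = 132 bytes
Segment 3: SEQ = 28181, payload = 604 bytes
SEQ of segment 3 = 27503 + 546 + 132 = 28181

28181


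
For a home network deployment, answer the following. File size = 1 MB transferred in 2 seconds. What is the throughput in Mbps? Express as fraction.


Given: file = 1 MB, time = 2 s
File in Mb = 1 * 8 = 8 Mb
Throughput = 8 / 2 Mbps
Throughput = 4 Mbps

4


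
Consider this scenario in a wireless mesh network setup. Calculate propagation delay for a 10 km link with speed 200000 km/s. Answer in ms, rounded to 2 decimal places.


Given: distance = 10 km, speed = 200000 km/s
Delay = distance / speed = 10 / 200000 seconds
Delay in ms = 10 * 1000 / 200000
Delay = 0.0500 ms
Rounded to 2 dp = 0.05 ms

0.05


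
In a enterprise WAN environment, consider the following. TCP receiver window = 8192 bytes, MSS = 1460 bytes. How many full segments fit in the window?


Given: RWND = 8192 bytes, MSS = 1460 bytes
Full segments = floor(RWND / MSS)
Full segments = floor(8192 / 1460)
Full segments = floor(5.611) = 5

5


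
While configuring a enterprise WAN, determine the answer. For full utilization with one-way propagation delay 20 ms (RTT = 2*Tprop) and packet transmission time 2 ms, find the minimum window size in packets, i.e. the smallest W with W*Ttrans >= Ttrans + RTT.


Given: Ttrans = 2 ms, RTT = 40 ms (= 2 * Tprop, Tprop = 20 ms)
Time until first ACK returns = Ttrans + RTT = 2 + 40 = 42 ms
Need W * Ttrans >= Ttrans + RTT  ->  W >= (Ttrans + RTT) / Ttrans
(Ttrans + RTT) / Ttrans = 42 / 2 = 21
W_min = ceil(21) = 21

21


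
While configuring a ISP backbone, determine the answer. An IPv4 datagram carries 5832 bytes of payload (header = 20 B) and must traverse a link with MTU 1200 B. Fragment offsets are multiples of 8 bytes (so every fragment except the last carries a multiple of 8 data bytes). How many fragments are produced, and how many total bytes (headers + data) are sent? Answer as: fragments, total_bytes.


Max data per non-final fragment = floor((MTU - header)/8)*8 = floor((1200 - 20)/8)*8 = floor(1180/8)*8 = 1176 B
Final fragment needs no 8-byte alignment: it can carry up to MTU - header = 1180 B
Non-final fragments needed = ceil((payload - 1180) / 1176) = ceil(4652/1176) = ceil(3.9558) = 4
Number of fragments = 4 + 1 = 5
Fragment sizes (data): 4 * 1176 B + 1128 B (last, 1128 <= 1180 OK)
Total bytes sent = payload + n_frags * header = 5832 + 5*20 = 5832 + 100 = 5932 B

5, 5932


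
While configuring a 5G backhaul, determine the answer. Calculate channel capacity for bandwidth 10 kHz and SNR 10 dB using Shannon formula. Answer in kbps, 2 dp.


Given: B = 10 kHz, SNR = 10 dB
SNR linear = 10^(10/10) = 10
1 + SNR = 11
log2(11) = 3.4594316186
C = 10 * 1000 * 3.4594316186 = 34594.3162 bps
C = 34.594316 kbps -> 34.59 kbps (2 dp)

34.59


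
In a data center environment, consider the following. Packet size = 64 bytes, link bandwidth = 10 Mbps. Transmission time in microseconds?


Given: packet = 64 bytes, bandwidth = 10 Mbps
Packet in bits = 64 * 8 = 512 bits
Bandwidth = 10 * 10^6 = 10000000 bps
Time = 512 / 10000000 seconds
Time in us = 512 * 10^6 / 10000000 = 51.2

51.2


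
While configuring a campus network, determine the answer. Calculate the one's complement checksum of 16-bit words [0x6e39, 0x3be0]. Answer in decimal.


Given words: [0x6e39, 0x3be0]
Step 1: Sum all words
Raw sum = 28217 + 15328 = 43545
One's complement = ~43545 & 0xFFFF = 21990

21990


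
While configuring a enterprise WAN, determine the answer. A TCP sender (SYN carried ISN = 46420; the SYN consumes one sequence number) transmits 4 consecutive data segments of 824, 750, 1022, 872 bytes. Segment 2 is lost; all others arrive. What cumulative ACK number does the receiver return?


SYN uses sequence number 46420; first data byte = ISN + 1 = 46421.
Segment 1: SEQ = 46421, len = 824 B, covers [46421, 47244]
Segment 2: SEQ = 47245, len = 750 B, covers [47245, 47994] [LOST]
Segment 3: SEQ = 47995, len = 1022 B, covers [47995, 49016]
Segment 4: SEQ = 49017, len = 872 B, covers [49017, 49888]
In-order data received: bytes [46421, 47244] (segments 1..1).
Segment 2 missing -> gap begins at byte 47245; later segments buffered out of order.
Cumulative ACK = next expected in-order byte = 46421 + 824 = 47245

47245


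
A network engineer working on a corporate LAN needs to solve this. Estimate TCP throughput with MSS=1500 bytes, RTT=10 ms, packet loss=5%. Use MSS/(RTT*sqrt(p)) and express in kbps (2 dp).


Given: MSS = 1500 bytes, RTT = 10 ms, loss = 5%
RTT in seconds = 10 / 1000 = 0.01
Loss rate = 5% = 0.05
sqrt(loss) = sqrt(0.05) = 0.223606797750
Throughput (bytes/s) = 1500 / (0.01 * 0.223606797750) = 670820.3932
Throughput (kbps) = 670820.3932 * 8 / 1000 = 5366.563146 -> 5366.56 kbps (2 dp)

5366.56


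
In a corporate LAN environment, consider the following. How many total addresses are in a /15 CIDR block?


Given: CIDR prefix /15
Host bits = 32 - 15 = 17
Total addresses = 2^17 = 131072

131072


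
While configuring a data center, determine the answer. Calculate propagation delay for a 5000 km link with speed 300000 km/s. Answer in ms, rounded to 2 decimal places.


Given: distance = 5000 km, speed = 300000 km/s
Delay = distance / speed = 5000 / 300000 seconds
Delay in ms = 5000 * 1000 / 300000
Delay = 16.6667 ms
Rounded to 2 dp = 16.67 ms

16.67


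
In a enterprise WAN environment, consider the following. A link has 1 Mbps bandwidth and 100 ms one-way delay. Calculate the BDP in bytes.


Given: bandwidth = 1 Mbps, delay = 100 ms
BDP in bits = 1 * 10^6 * 100 / 1000
BDP in bits = 100000
BDP in bytes = 100000 / 8 = 12500

12500


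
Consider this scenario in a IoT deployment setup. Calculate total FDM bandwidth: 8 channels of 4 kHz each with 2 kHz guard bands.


Given: 8 channels, 4 kHz each, guard = 2 kHz
Channel bandwidth = 8 * 4 = 32 kHz
Guard bands = 7 gaps * 2 kHz = 14 kHz
Total = 32 + 14 = 46 kHz

46


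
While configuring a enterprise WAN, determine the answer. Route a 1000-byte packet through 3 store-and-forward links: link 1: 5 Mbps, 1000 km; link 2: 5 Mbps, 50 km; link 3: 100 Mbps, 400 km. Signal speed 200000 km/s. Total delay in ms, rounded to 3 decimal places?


Packet = 1000 bytes = 8000 bits. Store-and-forward: sum (t_trans + t_prop) per link.
Link 1: t_trans = 8000/(5*10^6) s = 1.6000 ms; t_prop = 1000/200000 s = 5.0000 ms; subtotal = 6.6000 ms
Link 2: t_trans = 8000/(5*10^6) s = 1.6000 ms; t_prop = 50/200000 s = 0.2500 ms; subtotal = 1.8500 ms
Link 3: t_trans = 8000/(100*10^6) s = 0.0800 ms; t_prop = 400/200000 s = 2.0000 ms; subtotal = 2.0800 ms
End-to-end = 6.6000 + 1.8500 + 2.0800 = 10.5300 ms -> 10.530 ms (3 dp)

10.530


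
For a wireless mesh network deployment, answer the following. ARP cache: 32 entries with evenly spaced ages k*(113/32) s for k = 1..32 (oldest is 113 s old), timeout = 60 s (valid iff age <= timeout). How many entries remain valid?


Ages are k * 113/32 s for k = 1..32 (spacing = 3.5312 s).
Entry k is valid iff k * 113/32 <= 60 iff k <= 32 * 60 / 113 = 16.9912
n_valid = floor(16.9912) = 16
(n_stale = 32 - 16 = 16)

16


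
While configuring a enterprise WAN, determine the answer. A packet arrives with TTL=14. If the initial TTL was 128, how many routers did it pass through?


Given: initial TTL = 128, received TTL = 14
Hops = initial TTL - received TTL
Hops = 128 - 14 = 114

114


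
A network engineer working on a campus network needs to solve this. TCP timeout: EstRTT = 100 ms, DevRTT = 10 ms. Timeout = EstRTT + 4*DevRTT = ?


Given: EstRTT = 100 ms, DevRTT = 10 ms
Timeout = EstRTT + 4 * DevRTT
4 * DevRTT = 4 * 10 = 40
Timeout = 100 + 40 = 140 ms

140


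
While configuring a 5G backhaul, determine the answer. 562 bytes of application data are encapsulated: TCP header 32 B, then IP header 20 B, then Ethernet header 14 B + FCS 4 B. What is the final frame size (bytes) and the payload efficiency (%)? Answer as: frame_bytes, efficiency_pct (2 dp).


TCP segment = 562 + 32 = 594 B
IP packet = 594 + 20 = 614 B
Ethernet frame = 614 + 14 + 4 = 632 B
Efficiency = app / frame = 562 / 632 = 0.889241 = 88.9241% -> 88.92% (2 dp)

632, 88.92


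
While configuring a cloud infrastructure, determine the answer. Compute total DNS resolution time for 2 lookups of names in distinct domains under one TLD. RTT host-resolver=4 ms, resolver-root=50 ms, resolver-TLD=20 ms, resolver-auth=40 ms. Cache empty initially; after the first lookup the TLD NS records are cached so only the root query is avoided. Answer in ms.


Lookup 1 (cold cache): local + root + TLD + auth = 4 + 50 + 20 + 40 = 114 ms
Lookups 2..2 (TLD NS cached -> skip root; new domain -> still ask TLD and auth): local + TLD + auth = 4 + 20 + 40 = 64 ms each
Remaining 1 lookups: 1 * 64 = 64 ms
Total = 114 + 64 = 178 ms

178


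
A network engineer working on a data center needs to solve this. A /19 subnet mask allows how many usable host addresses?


Given: subnet mask /19
Host bits = 32 - 19 = 13
Total addresses = 2^13 = 8192
Usable hosts = 8192 - 2 (network + broadcast) = 8190

8190


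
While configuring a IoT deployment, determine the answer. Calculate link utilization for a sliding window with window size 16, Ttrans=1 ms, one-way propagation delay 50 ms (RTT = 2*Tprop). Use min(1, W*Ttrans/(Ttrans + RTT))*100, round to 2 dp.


Given: W = 16, Ttrans = 1 ms, RTT = 100 ms (= 2 * Tprop, Tprop = 50 ms)
Cycle time = Ttrans + RTT = 1 + 100 = 101 ms (first packet sent until its ACK returns)
W * Ttrans = 16 * 1 = 16 ms of sending per cycle
W * Ttrans / (Ttrans + RTT) = 16 / 101 = 0.158416
U = min(1, 0.158416) = 0.158416
U% = 15.84%

15.84


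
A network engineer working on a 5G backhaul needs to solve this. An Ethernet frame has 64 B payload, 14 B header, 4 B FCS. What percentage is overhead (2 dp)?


Given: payload = 64 B, header = 14 B, trailer = 4 B
Overhead bytes = header + trailer = 14 + 4 = 18
Total frame = payload + overhead = 64 + 18 = 82
Overhead % = 18 / 82 * 100 = 21.9512% -> 21.95% (2 dp)

21.95


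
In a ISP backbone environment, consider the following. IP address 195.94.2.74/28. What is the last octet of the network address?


Given: IP = 195.94.2.74, prefix = /28
Subnet mask = 255.255.255.240
Last octet of IP: 74
Last octet of mask: 240
Network last octet = 74 AND 240 = 64

64


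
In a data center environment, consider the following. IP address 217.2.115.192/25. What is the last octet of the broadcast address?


Given: IP = 217.2.115.192, prefix = /25
Host bits = 32 - 25 = 7
Network last octet = 192 AND mask = 128
Host part size = 2^7 - 1 = 127
Broadcast last octet = 128 OR 127 = 255

255


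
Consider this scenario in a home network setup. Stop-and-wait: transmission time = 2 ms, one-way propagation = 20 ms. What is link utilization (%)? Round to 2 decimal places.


Given: Ttrans = 2 ms, Tprop = 20 ms
RTT = 2 * Tprop = 2 * 20 = 40 ms
U = Ttrans / (Ttrans + RTT)
U = 2 / (2 + 40)
U = 2 / 42 = 0.047619
U% = 4.76%

4.76


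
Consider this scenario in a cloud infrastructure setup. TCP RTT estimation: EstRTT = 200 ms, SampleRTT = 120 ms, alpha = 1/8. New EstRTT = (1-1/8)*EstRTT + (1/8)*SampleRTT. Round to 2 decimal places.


Given: EstRTT = 200 ms, SampleRTT = 120 ms, alpha = 1/8
New EstRTT = (1 - alpha) * EstRTT + alpha * SampleRTT
(7/8) * 200 = 175
(1/8) * 120 = 15
New EstRTT = 175 + 15 = 190 ms -> 190.00 ms (2 dp)

190.00


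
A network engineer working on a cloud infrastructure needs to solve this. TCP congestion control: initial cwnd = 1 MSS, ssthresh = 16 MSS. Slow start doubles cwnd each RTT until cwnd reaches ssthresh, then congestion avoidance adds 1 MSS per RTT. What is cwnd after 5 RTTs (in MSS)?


RTT 0: cwnd = 1 MSS (initial)
RTT 1: cwnd = 2 MSS (slow start, doubled)
RTT 2: cwnd = 4 MSS (slow start, doubled)
RTT 3: cwnd = 8 MSS (slow start, doubled)
RTT 4: cwnd = 16 MSS (slow start, doubled)
RTT 5: cwnd = 17 MSS (congestion avoidance, +1)

17


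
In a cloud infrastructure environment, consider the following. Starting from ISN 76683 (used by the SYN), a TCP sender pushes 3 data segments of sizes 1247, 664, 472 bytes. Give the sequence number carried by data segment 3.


The SYN occupies sequence number ISN = 76683, so the first data byte is ISN + 1 = 76684.
SEQ of data segment i = (ISN + 1) + sum of payload sizes of segments 1..i-1.
Segment 1: SEQ = 76684, payload = 1247 bytes
Segment 2: SEQ = 77931, payload = 664 bytes
Segment 3: SEQ = 78595, payload = 472 bytes
SEQ of segment 3 = 76684 + 1247 + 664 = 78595

78595


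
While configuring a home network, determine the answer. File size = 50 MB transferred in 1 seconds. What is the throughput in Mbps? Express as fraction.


Given: file = 50 MB, time = 1 s
File in Mb = 50 * 8 = 400 Mb
Throughput = 400 / 1 Mbps
Throughput = 400 Mbps

400


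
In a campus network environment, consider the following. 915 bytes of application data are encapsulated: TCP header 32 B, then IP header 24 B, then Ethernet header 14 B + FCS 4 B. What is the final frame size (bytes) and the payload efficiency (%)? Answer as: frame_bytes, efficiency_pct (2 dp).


TCP segment = 915 + 32 = 947 B
IP packet = 947 + 24 = 971 B
Ethernet frame = 971 + 14 + 4 = 989 B
Efficiency = app / frame = 915 / 989 = 0.925177 = 92.5177% -> 92.52% (2 dp)

989, 92.52


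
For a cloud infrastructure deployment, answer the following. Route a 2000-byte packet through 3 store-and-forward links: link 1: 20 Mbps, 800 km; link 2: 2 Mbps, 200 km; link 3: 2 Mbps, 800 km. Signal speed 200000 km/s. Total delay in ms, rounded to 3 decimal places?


Packet = 2000 bytes = 16000 bits. Store-and-forward: sum (t_trans + t_prop) per link.
Link 1: t_trans = 16000/(20*10^6) s = 0.8000 ms; t_prop = 800/200000 s = 4.0000 ms; subtotal = 4.8000 ms
Link 2: t_trans = 16000/(2*10^6) s = 8.0000 ms; t_prop = 200/200000 s = 1.0000 ms; subtotal = 9.0000 ms
Link 3: t_trans = 16000/(2*10^6) s = 8.0000 ms; t_prop = 800/200000 s = 4.0000 ms; subtotal = 12.0000 ms
End-to-end = 4.8000 + 9.0000 + 12.0000 = 25.8000 ms -> 25.800 ms (3 dp)

25.800


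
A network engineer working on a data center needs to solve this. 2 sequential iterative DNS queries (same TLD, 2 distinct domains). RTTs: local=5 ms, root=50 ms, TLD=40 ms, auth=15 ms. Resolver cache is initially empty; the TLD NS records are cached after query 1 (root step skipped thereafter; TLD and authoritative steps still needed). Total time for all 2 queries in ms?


Lookup 1 (cold cache): local + root + TLD + auth = 5 + 50 + 40 + 15 = 110 ms
Lookups 2..2 (TLD NS cached -> skip root; new domain -> still ask TLD and auth): local + TLD + auth = 5 + 40 + 15 = 60 ms each
Remaining 1 lookups: 1 * 60 = 60 ms
Total = 110 + 60 = 170 ms

170


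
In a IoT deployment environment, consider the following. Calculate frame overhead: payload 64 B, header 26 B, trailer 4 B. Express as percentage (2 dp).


Given: payload = 64 B, header = 26 B, trailer = 4 B
Overhead bytes = header + trailer = 26 + 4 = 30
Total frame = payload + overhead = 64 + 30 = 94
Overhead % = 30 / 94 * 100 = 31.9149% -> 31.91% (2 dp)

31.91


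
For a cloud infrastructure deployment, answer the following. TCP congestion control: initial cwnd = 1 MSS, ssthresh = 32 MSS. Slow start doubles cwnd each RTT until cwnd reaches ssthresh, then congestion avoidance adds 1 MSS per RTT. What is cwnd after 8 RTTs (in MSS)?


RTT 0: cwnd = 1 MSS (initial)
RTT 1: cwnd = 2 MSS (slow start, doubled)
RTT 2: cwnd = 4 MSS (slow start, doubled)
RTT 3: cwnd = 8 MSS (slow start, doubled)
RTT 4: cwnd = 16 MSS (slow start, doubled)
RTT 5: cwnd = 32 MSS (slow start, doubled)
RTT 6: cwnd = 33 MSS (congestion avoidance, +1)
RTT 7: cwnd = 34 MSS (congestion avoidance, +1)
RTT 8: cwnd = 35 MSS (congestion avoidance, +1)

35


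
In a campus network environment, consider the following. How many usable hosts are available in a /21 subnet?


Given: subnet mask /21
Host bits = 32 - 21 = 11
Total addresses = 2^11 = 2048
Usable hosts = 2048 - 2 (network + broadcast) = 2046

2046


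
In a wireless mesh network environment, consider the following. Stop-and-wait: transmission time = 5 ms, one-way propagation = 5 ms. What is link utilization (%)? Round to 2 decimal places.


Given: Ttrans = 5 ms, Tprop = 5 ms
RTT = 2 * Tprop = 2 * 5 = 10 ms
U = Ttrans / (Ttrans + RTT)
U = 5 / (5 + 10)
U = 5 / 15 = 0.333333
U% = 33.33%

33.33


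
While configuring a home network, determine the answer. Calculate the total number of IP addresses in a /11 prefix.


Given: CIDR prefix /11
Host bits = 32 - 11 = 21
Total addresses = 2^21 = 2097152

2097152


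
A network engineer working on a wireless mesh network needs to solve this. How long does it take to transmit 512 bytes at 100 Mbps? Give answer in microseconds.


Given: packet = 512 bytes, bandwidth = 100 Mbps
Packet in bits = 512 * 8 = 4096 bits
Bandwidth = 100 * 10^6 = 100000000 bps
Time = 4096 / 100000000 seconds
Time in us = 4096 * 10^6 / 100000000 = 40.96

40.96


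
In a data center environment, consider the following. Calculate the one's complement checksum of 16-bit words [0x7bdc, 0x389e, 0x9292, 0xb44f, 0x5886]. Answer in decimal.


Given words: [0x7bdc, 0x389e, 0x9292, 0xb44f, 0x5886]
Step 1: Sum all words
Raw sum = 31708 + 14494 + 37522 + 46159 + 22662 = 152545
Step 2: Fold carry: (21473 + 2) = 21475
One's complement = ~21475 & 0xFFFF = 44060

44060


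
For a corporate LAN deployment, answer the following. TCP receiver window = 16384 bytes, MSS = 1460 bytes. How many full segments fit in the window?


Given: RWND = 16384 bytes, MSS = 1460 bytes
Full segments = floor(RWND / MSS)
Full segments = floor(16384 / 1460)
Full segments = floor(11.2219) = 11

11


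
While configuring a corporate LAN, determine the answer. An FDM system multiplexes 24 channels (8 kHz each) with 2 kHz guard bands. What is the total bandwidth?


Given: 24 channels, 8 kHz each, guard = 2 kHz
Channel bandwidth = 24 * 8 = 192 kHz
Guard bands = 23 gaps * 2 kHz = 46 kHz
Total = 192 + 46 = 238 kHz

238


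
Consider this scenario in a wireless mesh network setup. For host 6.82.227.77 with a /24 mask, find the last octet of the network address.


Given: IP = 6.82.227.77, prefix = /24
Subnet mask = 255.255.255.0
Last octet of IP: 77
Last octet of mask: 0
Network last octet = 77 AND 0 = 0

0


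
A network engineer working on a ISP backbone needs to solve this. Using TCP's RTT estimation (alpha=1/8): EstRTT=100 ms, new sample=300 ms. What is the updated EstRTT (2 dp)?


Given: EstRTT = 100 ms, SampleRTT = 300 ms, alpha = 1/8
New EstRTT = (1 - alpha) * EstRTT + alpha * SampleRTT
(7/8) * 100 = 87.5
(1/8) * 300 = 37.5
New EstRTT = 87.5 + 37.5 = 125 ms -> 125.00 ms (2 dp)

125.00


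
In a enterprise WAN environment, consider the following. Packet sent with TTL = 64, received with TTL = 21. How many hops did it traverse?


Given: initial TTL = 64, received TTL = 21
Hops = initial TTL - received TTL
Hops = 64 - 21 = 43

43


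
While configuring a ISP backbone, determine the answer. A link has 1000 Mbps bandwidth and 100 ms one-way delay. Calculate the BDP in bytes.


Given: bandwidth = 1000 Mbps, delay = 100 ms
BDP in bits = 1000 * 10^6 * 100 / 1000
BDP in bits = 100000000
BDP in bytes = 100000000 / 8 = 12500000

12500000


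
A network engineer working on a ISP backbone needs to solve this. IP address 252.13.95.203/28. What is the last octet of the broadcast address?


Given: IP = 252.13.95.203, prefix = /28
Host bits = 32 - 28 = 4
Network last octet = 203 AND mask = 192
Host part size = 2^4 - 1 = 15
Broadcast last octet = 192 OR 15 = 207

207


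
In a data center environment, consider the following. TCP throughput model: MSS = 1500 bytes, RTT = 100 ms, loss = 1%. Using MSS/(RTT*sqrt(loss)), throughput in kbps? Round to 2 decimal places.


Given: MSS = 1500 bytes, RTT = 100 ms, loss = 1%
RTT in seconds = 100 / 1000 = 0.1
Loss rate = 1% = 0.01
sqrt(loss) = sqrt(0.01) = 0.1
Throughput (bytes/s) = 1500 / (0.1 * 0.1) = 150000.0000
Throughput (kbps) = 150000.0000 * 8 / 1000 = 1200.000000 -> 1200.00 kbps (2 dp)

1200.00


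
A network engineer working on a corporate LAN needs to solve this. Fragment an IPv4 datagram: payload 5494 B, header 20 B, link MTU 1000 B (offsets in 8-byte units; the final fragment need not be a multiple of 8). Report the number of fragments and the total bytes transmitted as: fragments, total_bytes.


Max data per non-final fragment = floor((MTU - header)/8)*8 = floor((1000 - 20)/8)*8 = floor(980/8)*8 = 976 B
Final fragment needs no 8-byte alignment: it can carry up to MTU - header = 980 B
Non-final fragments needed = ceil((payload - 980) / 976) = ceil(4514/976) = ceil(4.6250) = 5
Number of fragments = 5 + 1 = 6
Fragment sizes (data): 5 * 976 B + 614 B (last, 614 <= 980 OK)
Total bytes sent = payload + n_frags * header = 5494 + 6*20 = 5494 + 120 = 5614 B

6, 5614


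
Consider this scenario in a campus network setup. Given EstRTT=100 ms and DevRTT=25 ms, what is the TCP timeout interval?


Given: EstRTT = 100 ms, DevRTT = 25 ms
Timeout = EstRTT + 4 * DevRTT
4 * DevRTT = 4 * 25 = 100
Timeout = 100 + 100 = 200 ms

200


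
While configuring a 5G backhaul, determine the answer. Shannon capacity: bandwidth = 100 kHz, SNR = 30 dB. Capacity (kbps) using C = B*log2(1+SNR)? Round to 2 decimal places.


Given: B = 100 kHz, SNR = 30 dB
SNR linear = 10^(30/10) = 1000
1 + SNR = 1001
log2(1001) = 9.9672262588
C = 100 * 1000 * 9.9672262588 = 996722.6259 bps
C = 996.722626 kbps -> 996.72 kbps (2 dp)

996.72


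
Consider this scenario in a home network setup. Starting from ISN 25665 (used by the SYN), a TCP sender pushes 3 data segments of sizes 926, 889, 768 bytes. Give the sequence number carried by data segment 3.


The SYN occupies sequence number ISN = 25665, so the first data byte is ISN + 1 = 25666.
SEQ of data segment i = (ISN + 1) + sum of payload sizes of segments 1..i-1.
Segment 1: SEQ = 25666, payload = 926 bytes
Segment 2: SEQ = 26592, payload = 889 bytes
Segment 3: SEQ = 27481, payload = 768 bytes
SEQ of segment 3 = 25666 + 926 + 889 = 27481

27481


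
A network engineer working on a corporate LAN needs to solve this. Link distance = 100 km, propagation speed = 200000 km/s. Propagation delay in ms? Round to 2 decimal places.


Given: distance = 100 km, speed = 200000 km/s
Delay = distance / speed = 100 / 200000 seconds
Delay in ms = 100 * 1000 / 200000
Delay = 0.5000 ms
Rounded to 2 dp = 0.50 ms

0.50


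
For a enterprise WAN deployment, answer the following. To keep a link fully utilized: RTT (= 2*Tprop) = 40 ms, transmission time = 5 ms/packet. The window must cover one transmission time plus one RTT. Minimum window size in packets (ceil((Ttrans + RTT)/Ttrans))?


Given: Ttrans = 5 ms, RTT = 40 ms (= 2 * Tprop, Tprop = 20 ms)
Time until first ACK returns = Ttrans + RTT = 5 + 40 = 45 ms
Need W * Ttrans >= Ttrans + RTT  ->  W >= (Ttrans + RTT) / Ttrans
(Ttrans + RTT) / Ttrans = 45 / 5 = 9
W_min = ceil(9) = 9

9


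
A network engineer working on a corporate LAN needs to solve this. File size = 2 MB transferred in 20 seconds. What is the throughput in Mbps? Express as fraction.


Given: file = 2 MB, time = 20 s
File in Mb = 2 * 8 = 16 Mb
Throughput = 16 / 20 Mbps
Throughput = 4/5 Mbps

4/5


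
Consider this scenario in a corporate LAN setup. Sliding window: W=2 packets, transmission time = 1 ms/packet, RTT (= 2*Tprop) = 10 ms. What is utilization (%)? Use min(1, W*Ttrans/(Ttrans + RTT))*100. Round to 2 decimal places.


Given: W = 2, Ttrans = 1 ms, RTT = 10 ms (= 2 * Tprop, Tprop = 5 ms)
Cycle time = Ttrans + RTT = 1 + 10 = 11 ms (first packet sent until its ACK returns)
W * Ttrans = 2 * 1 = 2 ms of sending per cycle
W * Ttrans / (Ttrans + RTT) = 2 / 11 = 0.181818
U = min(1, 0.181818) = 0.181818
U% = 18.18%

18.18


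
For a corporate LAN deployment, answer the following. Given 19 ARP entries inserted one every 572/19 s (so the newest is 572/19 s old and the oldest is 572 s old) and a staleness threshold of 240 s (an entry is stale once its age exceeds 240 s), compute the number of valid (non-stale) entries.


Ages are k * 572/19 s for k = 1..19 (spacing = 30.1053 s).
Entry k is valid iff k * 572/19 <= 240 iff k <= 19 * 240 / 572 = 7.9720
n_valid = floor(7.9720) = 7
(n_stale = 19 - 7 = 12)

7


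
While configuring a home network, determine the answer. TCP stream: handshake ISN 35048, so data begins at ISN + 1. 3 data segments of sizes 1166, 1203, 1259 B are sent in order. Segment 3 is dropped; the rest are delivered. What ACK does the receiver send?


SYN uses sequence number 35048; first data byte = ISN + 1 = 35049.
Segment 1: SEQ = 35049, len = 1166 B, covers [35049, 36214]
Segment 2: SEQ = 36215, len = 1203 B, covers [36215, 37417]
Segment 3: SEQ = 37418, len = 1259 B, covers [37418, 38676] [LOST]
In-order data received: bytes [35049, 37417] (segments 1..2).
Segment 3 missing -> gap begins at byte 37418.
Cumulative ACK = next expected in-order byte = 35049 + 1166 + 1203 = 37418

37418


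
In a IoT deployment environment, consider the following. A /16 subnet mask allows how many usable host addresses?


Given: subnet mask /16
Host bits = 32 - 16 = 16
Total addresses = 2^16 = 65536
Usable hosts = 65536 - 2 (network + broadcast) = 65534

65534


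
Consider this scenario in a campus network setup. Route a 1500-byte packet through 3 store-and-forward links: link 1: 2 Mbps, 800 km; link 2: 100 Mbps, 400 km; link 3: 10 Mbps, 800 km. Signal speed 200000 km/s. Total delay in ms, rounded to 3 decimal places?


Packet = 1500 bytes = 12000 bits. Store-and-forward: sum (t_trans + t_prop) per link.
Link 1: t_trans = 12000/(2*10^6) s = 6.0000 ms; t_prop = 800/200000 s = 4.0000 ms; subtotal = 10.0000 ms
Link 2: t_trans = 12000/(100*10^6) s = 0.1200 ms; t_prop = 400/200000 s = 2.0000 ms; subtotal = 2.1200 ms
Link 3: t_trans = 12000/(10*10^6) s = 1.2000 ms; t_prop = 800/200000 s = 4.0000 ms; subtotal = 5.2000 ms
End-to-end = 10.0000 + 2.1200 + 5.2000 = 17.3200 ms -> 17.320 ms (3 dp)

17.320


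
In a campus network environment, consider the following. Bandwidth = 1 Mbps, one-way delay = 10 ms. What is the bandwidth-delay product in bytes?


Given: bandwidth = 1 Mbps, delay = 10 ms
BDP in bits = 1 * 10^6 * 10 / 1000
BDP in bits = 10000
BDP in bytes = 10000 / 8 = 1250

1250


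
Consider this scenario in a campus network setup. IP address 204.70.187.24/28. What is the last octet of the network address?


Given: IP = 204.70.187.24, prefix = /28
Subnet mask = 255.255.255.240
Last octet of IP: 24
Last octet of mask: 240
Network last octet = 24 AND 240 = 16

16


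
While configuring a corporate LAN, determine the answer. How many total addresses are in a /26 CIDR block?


Given: CIDR prefix /26
Host bits = 32 - 26 = 6
Total addresses = 2^6 = 64

64


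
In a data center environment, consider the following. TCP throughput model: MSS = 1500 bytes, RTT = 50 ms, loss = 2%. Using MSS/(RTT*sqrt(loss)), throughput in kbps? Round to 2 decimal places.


Given: MSS = 1500 bytes, RTT = 50 ms, loss = 2%
RTT in seconds = 50 / 1000 = 0.05
Loss rate = 2% = 0.02
sqrt(loss) = sqrt(0.02) = 0.141421356237
Throughput (bytes/s) = 1500 / (0.05 * 0.141421356237) = 212132.0344
Throughput (kbps) = 212132.0344 * 8 / 1000 = 1697.056275 -> 1697.06 kbps (2 dp)

1697.06


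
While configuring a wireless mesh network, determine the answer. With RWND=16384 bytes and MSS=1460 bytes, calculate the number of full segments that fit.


Given: RWND = 16384 bytes, MSS = 1460 bytes
Full segments = floor(RWND / MSS)
Full segments = floor(16384 / 1460)
Full segments = floor(11.2219) = 11

11


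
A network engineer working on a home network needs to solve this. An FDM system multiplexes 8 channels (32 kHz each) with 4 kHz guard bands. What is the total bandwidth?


Given: 8 channels, 32 kHz each, guard = 4 kHz
Channel bandwidth = 8 * 32 = 256 kHz
Guard bands = 7 gaps * 4 kHz = 28 kHz
Total = 256 + 28 = 284 kHz

284


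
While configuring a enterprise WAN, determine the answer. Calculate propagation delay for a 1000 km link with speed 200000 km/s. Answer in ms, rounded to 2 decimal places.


Given: distance = 1000 km, speed = 200000 km/s
Delay = distance / speed = 1000 / 200000 seconds
Delay in ms = 1000 * 1000 / 200000
Delay = 5.0000 ms
Rounded to 2 dp = 5.00 ms

5.00


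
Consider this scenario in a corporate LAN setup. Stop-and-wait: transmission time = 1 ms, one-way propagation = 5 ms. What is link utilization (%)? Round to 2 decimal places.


Given: Ttrans = 1 ms, Tprop = 5 ms
RTT = 2 * Tprop = 2 * 5 = 10 ms
U = Ttrans / (Ttrans + RTT)
U = 1 / (1 + 10)
U = 1 / 11 = 0.090909
U% = 9.09%

9.09


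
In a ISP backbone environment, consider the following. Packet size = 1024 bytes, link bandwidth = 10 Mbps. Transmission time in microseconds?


Given: packet = 1024 bytes, bandwidth = 10 Mbps
Packet in bits = 1024 * 8 = 8192 bits
Bandwidth = 10 * 10^6 = 10000000 bps
Time = 8192 / 10000000 seconds
Time in us = 8192 * 10^6 / 10000000 = 819.2

819.2


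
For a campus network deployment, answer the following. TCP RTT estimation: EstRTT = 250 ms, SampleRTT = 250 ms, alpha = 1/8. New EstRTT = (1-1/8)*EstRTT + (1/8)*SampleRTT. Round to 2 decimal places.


Given: EstRTT = 250 ms, SampleRTT = 250 ms, alpha = 1/8
New EstRTT = (1 - alpha) * EstRTT + alpha * SampleRTT
(7/8) * 250 = 218.75
(1/8) * 250 = 31.25
New EstRTT = 218.75 + 31.25 = 250 ms -> 250.00 ms (2 dp)

250.00


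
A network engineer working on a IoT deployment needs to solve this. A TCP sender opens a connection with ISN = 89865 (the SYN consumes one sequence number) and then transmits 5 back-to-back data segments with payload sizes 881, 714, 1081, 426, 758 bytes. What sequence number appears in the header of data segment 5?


The SYN occupies sequence number ISN = 89865, so the first data byte is ISN + 1 = 89866.
SEQ of data segment i = (ISN + 1) + sum of payload sizes of segments 1..i-1.
Segment 1: SEQ = 89866, payload = 881 bytes
Segment 2: SEQ = 90747, payload = 714 bytes
Segment 3: SEQ = 91461, payload = 1081 bytes
Segment 4: SEQ = 92542, payload = 426 bytes
Segment 5: SEQ = 92968, payload = 758 bytes
SEQ of segment 5 = 89866 + 881 + 714 + 1081 + 426 = 92968

92968


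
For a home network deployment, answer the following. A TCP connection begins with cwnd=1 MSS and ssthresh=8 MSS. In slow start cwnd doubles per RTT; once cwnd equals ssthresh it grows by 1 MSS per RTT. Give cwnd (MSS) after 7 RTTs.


RTT 0: cwnd = 1 MSS (initial)
RTT 1: cwnd = 2 MSS (slow start, doubled)
RTT 2: cwnd = 4 MSS (slow start, doubled)
RTT 3: cwnd = 8 MSS (slow start, doubled)
RTT 4: cwnd = 9 MSS (congestion avoidance, +1)
RTT 5: cwnd = 10 MSS (congestion avoidance, +1)
RTT 6: cwnd = 11 MSS (congestion avoidance, +1)
RTT 7: cwnd = 12 MSS (congestion avoidance, +1)

12


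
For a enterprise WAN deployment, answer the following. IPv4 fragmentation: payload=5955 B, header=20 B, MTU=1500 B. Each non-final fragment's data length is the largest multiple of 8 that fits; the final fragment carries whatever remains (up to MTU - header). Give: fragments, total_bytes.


Max data per non-final fragment = floor((MTU - header)/8)*8 = floor((1500 - 20)/8)*8 = floor(1480/8)*8 = 1480 B
Final fragment needs no 8-byte alignment: it can carry up to MTU - header = 1480 B
Non-final fragments needed = ceil((payload - 1480) / 1480) = ceil(4475/1480) = ceil(3.0236) = 4
Number of fragments = 4 + 1 = 5
Fragment sizes (data): 4 * 1480 B + 35 B (last, 35 <= 1480 OK)
Total bytes sent = payload + n_frags * header = 5955 + 5*20 = 5955 + 100 = 6055 B

5, 6055


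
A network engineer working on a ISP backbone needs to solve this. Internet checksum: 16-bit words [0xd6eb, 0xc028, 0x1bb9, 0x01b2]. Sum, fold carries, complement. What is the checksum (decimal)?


Given words: [0xd6eb, 0xc028, 0x1bb9, 0x01b2]
Step 1: Sum all words
Raw sum = 55019 + 49192 + 7097 + 434 = 111742
Step 2: Fold carry: (46206 + 1) = 46207
One's complement = ~46207 & 0xFFFF = 19328

19328


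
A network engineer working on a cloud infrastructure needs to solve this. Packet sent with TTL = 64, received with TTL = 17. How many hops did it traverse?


Given: initial TTL = 64, received TTL = 17
Hops = initial TTL - received TTL
Hops = 64 - 17 = 47

47


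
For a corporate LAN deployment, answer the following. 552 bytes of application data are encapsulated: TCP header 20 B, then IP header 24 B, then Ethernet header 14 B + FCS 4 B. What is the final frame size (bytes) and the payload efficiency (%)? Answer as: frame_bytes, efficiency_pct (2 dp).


TCP segment = 552 + 20 = 572 B
IP packet = 572 + 24 = 596 B
Ethernet frame = 596 + 14 + 4 = 614 B
Efficiency = app / frame = 552 / 614 = 0.899023 = 89.9023% -> 89.90% (2 dp)

614, 89.90


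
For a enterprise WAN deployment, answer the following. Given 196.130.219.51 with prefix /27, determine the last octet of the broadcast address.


Given: IP = 196.130.219.51, prefix = /27
Host bits = 32 - 27 = 5
Network last octet = 51 AND mask = 32
Host part size = 2^5 - 1 = 31
Broadcast last octet = 32 OR 31 = 63

63


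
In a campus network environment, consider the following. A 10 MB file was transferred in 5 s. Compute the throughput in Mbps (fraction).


Given: file = 10 MB, time = 5 s
File in Mb = 10 * 8 = 80 Mb
Throughput = 80 / 5 Mbps
Throughput = 16 Mbps

16


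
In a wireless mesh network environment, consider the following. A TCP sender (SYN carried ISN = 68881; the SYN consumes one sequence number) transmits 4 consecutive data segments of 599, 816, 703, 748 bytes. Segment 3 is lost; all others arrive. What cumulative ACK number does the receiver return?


SYN uses sequence number 68881; first data byte = ISN + 1 = 68882.
Segment 1: SEQ = 68882, len = 599 B, covers [68882, 69480]
Segment 2: SEQ = 69481, len = 816 B, covers [69481, 70296]
Segment 3: SEQ = 70297, len = 703 B, covers [70297, 70999] [LOST]
Segment 4: SEQ = 71000, len = 748 B, covers [71000, 71747]
In-order data received: bytes [68882, 70296] (segments 1..2).
Segment 3 missing -> gap begins at byte 70297; later segments buffered out of order.
Cumulative ACK = next expected in-order byte = 68882 + 599 + 816 = 70297

70297


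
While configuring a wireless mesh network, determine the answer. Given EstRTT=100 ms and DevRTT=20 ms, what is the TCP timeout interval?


Given: EstRTT = 100 ms, DevRTT = 20 ms
Timeout = EstRTT + 4 * DevRTT
4 * DevRTT = 4 * 20 = 80
Timeout = 100 + 80 = 180 ms

180


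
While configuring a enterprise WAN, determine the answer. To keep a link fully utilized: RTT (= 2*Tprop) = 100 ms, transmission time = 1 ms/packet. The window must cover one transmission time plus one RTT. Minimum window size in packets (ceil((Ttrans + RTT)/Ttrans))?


Given: Ttrans = 1 ms, RTT = 100 ms (= 2 * Tprop, Tprop = 50 ms)
Time until first ACK returns = Ttrans + RTT = 1 + 100 = 101 ms
Need W * Ttrans >= Ttrans + RTT  ->  W >= (Ttrans + RTT) / Ttrans
(Ttrans + RTT) / Ttrans = 101 / 1 = 101
W_min = ceil(101) = 101

101


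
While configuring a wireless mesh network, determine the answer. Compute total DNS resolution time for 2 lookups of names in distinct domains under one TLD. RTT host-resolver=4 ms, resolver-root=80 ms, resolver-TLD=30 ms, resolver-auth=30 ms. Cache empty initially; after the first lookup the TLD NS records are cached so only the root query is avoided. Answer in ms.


Lookup 1 (cold cache): local + root + TLD + auth = 4 + 80 + 30 + 30 = 144 ms
Lookups 2..2 (TLD NS cached -> skip root; new domain -> still ask TLD and auth): local + TLD + auth = 4 + 30 + 30 = 64 ms each
Remaining 1 lookups: 1 * 64 = 64 ms
Total = 144 + 64 = 208 ms

208


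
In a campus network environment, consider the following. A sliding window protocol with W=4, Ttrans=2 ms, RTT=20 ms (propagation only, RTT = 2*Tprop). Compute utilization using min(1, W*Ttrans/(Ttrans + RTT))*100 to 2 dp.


Given: W = 4, Ttrans = 2 ms, RTT = 20 ms (= 2 * Tprop, Tprop = 10 ms)
Cycle time = Ttrans + RTT = 2 + 20 = 22 ms (first packet sent until its ACK returns)
W * Ttrans = 4 * 2 = 8 ms of sending per cycle
W * Ttrans / (Ttrans + RTT) = 8 / 22 = 0.363636
U = min(1, 0.363636) = 0.363636
U% = 36.36%

36.36


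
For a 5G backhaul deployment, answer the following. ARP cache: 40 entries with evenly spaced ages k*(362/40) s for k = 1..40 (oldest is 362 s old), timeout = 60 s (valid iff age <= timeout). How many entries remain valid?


Ages are k * 362/40 s for k = 1..40 (spacing = 9.0500 s).
Entry k is valid iff k * 362/40 <= 60 iff k <= 40 * 60 / 362 = 6.6298
n_valid = floor(6.6298) = 6
(n_stale = 40 - 6 = 34)

6
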